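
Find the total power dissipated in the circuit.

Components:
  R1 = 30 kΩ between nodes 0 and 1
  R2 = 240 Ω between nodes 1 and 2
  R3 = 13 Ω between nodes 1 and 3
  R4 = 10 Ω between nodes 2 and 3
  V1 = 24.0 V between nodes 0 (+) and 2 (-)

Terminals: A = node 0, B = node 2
Nodal analysis, taking node 2 as the 0 V reference.
Source V1 fixes V_0 = 24 V.
KCL at each unknown node (sum of currents leaving = 0; resistances in Ω):
  Node 1: (V_1 - 24)/30000 + (V_1 - 0)/240 + (V_1 - V_3)/13 = 0
  Node 3: (V_3 - V_1)/13 + (V_3 - 0)/10 = 0
Collecting terms (coefficients in siemens):
  0.08112·V_1 - 0.07692·V_3 = 0.0008
  0.1769·V_3 - 0.07692·V_1 = 0
Determinant D = (0.08112)(0.1769) - (-0.07692)(-0.07692) = 0.008435
V_1 = [(0.0008)(0.1769) - (-0.07692)(0)]/D = 0.01678 V
V_3 = [(0.08112)(0) - (0.0008)(-0.07692)]/D = 0.007295 V
Power in each resistor, P = (ΔV)²/R:
  P_R1 = (24 - 0.01678)²/30000 = 0.01917 W
  P_R2 = (0.01678 - 0)²/240 = 0.000001173 W
  P_R3 = (0.01678 - 0.007295)²/13 = 0.000006919 W
  P_R4 = (0 - 0.007295)²/10 = 0.000005322 W
P_total = P_R1 + P_R2 + P_R3 + P_R4 = 0.01919 W

Final answer: 0.01919 W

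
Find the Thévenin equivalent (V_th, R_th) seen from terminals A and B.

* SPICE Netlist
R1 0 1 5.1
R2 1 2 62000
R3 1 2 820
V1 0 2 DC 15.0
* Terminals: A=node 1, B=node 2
Step 1 — V_th is the open-circuit voltage V_A - V_B (nothing connected across the terminals).
Nodal analysis, taking node 2 as the 0 V reference.
Source V1 fixes V_0 = 15 V.
KCL at each unknown node (sum of currents leaving = 0; resistances in Ω):
  Node 1: (V_1 - 15)/5.1 + (V_1 - 0)/62000 + (V_1 - 0)/820 = 0
Collecting terms: 0.1973 × V_1 = 2.941  =>  V_1 = 14.91 V
V_th = V_1 - V_2 = 14.91 - 0 = 14.91 V
Step 2 — R_th: zero the source — replace V1 by a short circuit (node 2 merges into node 0) — and find the resistance seen between A (node 1) and B (node 0).
Reduce the network between node 1 (A) and node 0 (B) by series/parallel combination:
  Rp1 = R1 ‖ R2 ‖ R3 (parallel, all between nodes 0 and 1) = 1/(1/5.1 + 1/62000 + 1/820) = 5.068 Ω
R_th = 5.068 Ω

Final answer: V_th = 14.91 V, R_th = 5.068 Ω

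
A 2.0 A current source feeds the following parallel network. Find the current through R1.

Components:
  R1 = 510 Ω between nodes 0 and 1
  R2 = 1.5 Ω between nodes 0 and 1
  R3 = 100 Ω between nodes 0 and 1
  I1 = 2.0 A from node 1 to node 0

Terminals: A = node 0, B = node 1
All resistors sit directly between nodes 0 and 1, so they are in parallel and share one voltage V; the full source current 2 A splits among them.
1/R_par = 1/510 + 1/1.5 + 1/100 = 0.6786 S  =>  R_par = 1.474 Ω
V = I × R_par = 2 × 1.474 = 2.947 V
I_R1 = V/R1 = 2.947/510 = 0.005779 A

Final answer: 0.005779 A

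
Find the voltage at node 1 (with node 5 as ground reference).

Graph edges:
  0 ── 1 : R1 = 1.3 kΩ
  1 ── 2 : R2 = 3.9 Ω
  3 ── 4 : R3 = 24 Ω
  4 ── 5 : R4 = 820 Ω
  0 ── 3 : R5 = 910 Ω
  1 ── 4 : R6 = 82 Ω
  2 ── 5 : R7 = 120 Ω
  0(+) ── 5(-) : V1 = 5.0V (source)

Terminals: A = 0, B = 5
Nodal analysis, taking node 5 as the 0 V reference.
Source V1 fixes V_0 = 5 V.
KCL at each unknown node (sum of currents leaving = 0; resistances in Ω):
  Node 1: (V_1 - 5)/1300 + (V_1 - V_2)/3.9 + (V_1 - V_4)/82 = 0
  Node 2: (V_2 - V_1)/3.9 + (V_2 - 0)/120 = 0
  Node 3: (V_3 - V_4)/24 + (V_3 - 5)/910 = 0
  Node 4: (V_4 - V_3)/24 + (V_4 - 0)/820 + (V_4 - V_1)/82 = 0
Collecting terms (coefficients in siemens):
  0.2694·V_1 - 0.2564·V_2 - 0.0122·V_4 = 0.003846
  0.2647·V_2 - 0.2564·V_1 = 0
  0.04277·V_3 - 0.04167·V_4 = 0.005495
  0.05508·V_4 - 0.0122·V_1 - 0.04167·V_3 = 0
Solving these 4 simultaneous equations (Gaussian elimination) gives:
  V_1 = 0.7757 V, V_2 = 0.7513 V, V_3 = 1.125 V, V_4 = 1.023 V
The requested potential is V_1 = 0.7757 V.

Final answer: V_1 = 0.7757 V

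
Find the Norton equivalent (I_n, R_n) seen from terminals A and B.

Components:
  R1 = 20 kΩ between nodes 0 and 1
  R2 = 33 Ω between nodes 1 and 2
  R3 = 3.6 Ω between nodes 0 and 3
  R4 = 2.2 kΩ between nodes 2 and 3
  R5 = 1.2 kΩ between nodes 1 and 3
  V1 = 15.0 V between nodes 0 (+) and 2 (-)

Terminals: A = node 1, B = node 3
Find the Thévenin equivalent first; then I_n = V_th/R_th and R_n = R_th.
Step 1 — V_th is the open-circuit voltage V_A - V_B (nothing connected across the terminals).
Nodal analysis, taking node 2 as the 0 V reference.
Source V1 fixes V_0 = 15 V.
KCL at each unknown node (sum of currents leaving = 0; resistances in Ω):
  Node 1: (V_1 - 15)/20000 + (V_1 - 0)/33 + (V_1 - V_3)/1200 = 0
  Node 3: (V_3 - 15)/3.6 + (V_3 - 0)/2200 + (V_3 - V_1)/1200 = 0
Collecting terms (coefficients in siemens):
  0.03119·V_1 - 0.0008333·V_3 = 0.00075
  0.2791·V_3 - 0.0008333·V_1 = 4.167
Determinant D = (0.03119)(0.2791) - (-0.0008333)(-0.0008333) = 0.008702
V_1 = [(0.00075)(0.2791) - (-0.0008333)(4.167)]/D = 0.423 V
V_3 = [(0.03119)(4.167) - (0.00075)(-0.0008333)]/D = 14.93 V
V_th = V_1 - V_3 = 0.423 - 14.93 = -14.51 V
Step 2 — R_th: zero the source — replace V1 by a short circuit (node 2 merges into node 0) — and find the resistance seen between A (node 1) and B (node 3).
Reduce the network between node 1 (A) and node 3 (B) by series/parallel combination:
  Rp1 = R1 ‖ R2 (parallel, both between nodes 0 and 1) = 1/(1/20000 + 1/33) = 32.95 Ω
  Rp2 = R3 ‖ R4 (parallel, both between nodes 0 and 3) = 1/(1/3.6 + 1/2200) = 3.594 Ω
  Rs1 = Rp1 + Rp2 (series, joined only at node 0) = 32.95 + 3.594 = 36.54 Ω
  Rp3 = R5 ‖ Rs1 (parallel, both between nodes 1 and 3) = 1/(1/1200 + 1/36.54) = 35.46 Ω
R_th = 35.46 Ω
I_n = V_th/R_th = -14.51/35.46 = -0.4092 A, and R_n = R_th = 35.46 Ω

Final answer: I_n = -0.4092 A, R_n = 35.46 Ω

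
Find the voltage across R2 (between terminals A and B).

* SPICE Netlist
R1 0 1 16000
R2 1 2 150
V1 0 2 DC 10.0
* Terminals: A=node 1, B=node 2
R1 and R2 are in series across V1 (node 0 → node 1 → node 2), and the output A–B is taken across R2, so this is a voltage divider.
Series current: I = V1/(R1 + R2) = 10/(16000 + 150) = 10/16150 = 0.0006192 A
V_R2 = I × R2 = V1 × R2/(R1 + R2) = 10 × 150/16150 = 0.09288 V

Final answer: 0.09288 V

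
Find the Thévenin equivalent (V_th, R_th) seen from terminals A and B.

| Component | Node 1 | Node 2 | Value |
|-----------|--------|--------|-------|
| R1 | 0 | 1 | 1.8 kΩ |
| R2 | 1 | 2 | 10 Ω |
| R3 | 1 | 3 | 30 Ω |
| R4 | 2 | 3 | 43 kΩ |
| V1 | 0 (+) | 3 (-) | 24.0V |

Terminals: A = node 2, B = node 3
Step 1 — V_th is the open-circuit voltage V_A - V_B (nothing connected across the terminals).
Nodal analysis, taking node 3 as the 0 V reference.
Source V1 fixes V_0 = 24 V.
KCL at each unknown node (sum of currents leaving = 0; resistances in Ω):
  Node 1: (V_1 - 24)/1800 + (V_1 - V_2)/10 + (V_1 - 0)/30 = 0
  Node 2: (V_2 - V_1)/10 + (V_2 - 0)/43000 = 0
Collecting terms (coefficients in siemens):
  0.1339·V_1 - 0.1·V_2 = 0.01333
  0.1·V_2 - 0.1·V_1 = 0
Determinant D = (0.1339)(0.1) - (-0.1)(-0.1) = 0.003392
V_1 = [(0.01333)(0.1) - (-0.1)(0)]/D = 0.3932 V
V_2 = [(0.1339)(0) - (0.01333)(-0.1)]/D = 0.3931 V
V_th = V_2 - V_3 = 0.3931 - 0 = 0.3931 V
Step 2 — R_th: zero the source — replace V1 by a short circuit (node 3 merges into node 0) — and find the resistance seen between A (node 2) and B (node 0).
Reduce the network between node 2 (A) and node 0 (B) by series/parallel combination:
  Rp1 = R1 ‖ R3 (parallel, both between nodes 0 and 1) = 1/(1/1800 + 1/30) = 29.51 Ω
  Rs1 = R2 + Rp1 (series, joined only at node 1) = 10 + 29.51 = 39.51 Ω
  Rp2 = R4 ‖ Rs1 (parallel, both between nodes 0 and 2) = 1/(1/43000 + 1/39.51) = 39.47 Ω
R_th = 39.47 Ω

Final answer: V_th = 0.3931 V, R_th = 39.47 Ω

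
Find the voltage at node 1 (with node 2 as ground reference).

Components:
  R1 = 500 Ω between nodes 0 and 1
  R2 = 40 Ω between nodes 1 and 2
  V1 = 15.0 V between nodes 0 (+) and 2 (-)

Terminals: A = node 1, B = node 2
Nodal analysis, taking node 2 as the 0 V reference.
Source V1 fixes V_0 = 15 V.
KCL at each unknown node (sum of currents leaving = 0; resistances in Ω):
  Node 1: (V_1 - 15)/500 + (V_1 - 0)/40 = 0
Collecting terms: 0.027 × V_1 = 0.03  =>  V_1 = 1.111 V
The requested potential is V_1 = 1.111 V.

Final answer: V_1 = 1.111 V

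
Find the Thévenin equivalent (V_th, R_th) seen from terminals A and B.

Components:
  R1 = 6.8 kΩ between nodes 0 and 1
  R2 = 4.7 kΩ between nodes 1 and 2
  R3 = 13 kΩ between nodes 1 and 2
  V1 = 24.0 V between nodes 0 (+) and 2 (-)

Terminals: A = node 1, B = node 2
Step 1 — V_th is the open-circuit voltage V_A - V_B (nothing connected across the terminals).
Nodal analysis, taking node 2 as the 0 V reference.
Source V1 fixes V_0 = 24 V.
KCL at each unknown node (sum of currents leaving = 0; resistances in Ω):
  Node 1: (V_1 - 24)/6800 + (V_1 - 0)/4700 + (V_1 - 0)/13000 = 0
Collecting terms: 0.0004367 × V_1 = 0.003529  =>  V_1 = 8.081 V
V_th = V_1 - V_2 = 8.081 - 0 = 8.081 V
Step 2 — R_th: zero the source — replace V1 by a short circuit (node 2 merges into node 0) — and find the resistance seen between A (node 1) and B (node 0).
Reduce the network between node 1 (A) and node 0 (B) by series/parallel combination:
  Rp1 = R1 ‖ R2 ‖ R3 (parallel, all between nodes 0 and 1) = 1/(1/6800 + 1/4700 + 1/13000) = 2290 Ω
R_th = 2.29 kΩ

Final answer: V_th = 8.081 V, R_th = 2.29 kΩ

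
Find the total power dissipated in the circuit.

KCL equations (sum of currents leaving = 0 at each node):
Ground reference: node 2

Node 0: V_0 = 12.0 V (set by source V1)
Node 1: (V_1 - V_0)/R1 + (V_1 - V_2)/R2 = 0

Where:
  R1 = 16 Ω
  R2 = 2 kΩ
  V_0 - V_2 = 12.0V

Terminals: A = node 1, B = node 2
Nodal analysis, taking node 2 as the 0 V reference.
Source V1 fixes V_0 = 12 V.
KCL at each unknown node (sum of currents leaving = 0; resistances in Ω):
  Node 1: (V_1 - 12)/16 + (V_1 - 0)/2000 = 0
Collecting terms: 0.063 × V_1 = 0.75  =>  V_1 = 11.9 V
Power in each resistor, P = (ΔV)²/R:
  P_R1 = (12 - 11.9)²/16 = 0.0005669 W
  P_R2 = (11.9 - 0)²/2000 = 0.07086 W
P_total = P_R1 + P_R2 = 0.07143 W

Final answer: 0.07143 W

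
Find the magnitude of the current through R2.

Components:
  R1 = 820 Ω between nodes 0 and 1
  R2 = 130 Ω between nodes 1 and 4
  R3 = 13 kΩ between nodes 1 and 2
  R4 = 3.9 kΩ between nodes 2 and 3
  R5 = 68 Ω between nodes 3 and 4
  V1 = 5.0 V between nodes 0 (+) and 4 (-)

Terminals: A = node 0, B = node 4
Nodal analysis, taking node 4 as the 0 V reference.
Source V1 fixes V_0 = 5 V.
KCL at each unknown node (sum of currents leaving = 0; resistances in Ω):
  Node 1: (V_1 - 5)/820 + (V_1 - 0)/130 + (V_1 - V_2)/13000 = 0
  Node 2: (V_2 - V_1)/13000 + (V_2 - V_3)/3900 = 0
  Node 3: (V_3 - V_2)/3900 + (V_3 - 0)/68 = 0
Collecting terms (coefficients in siemens):
  0.008989·V_1 - 0.00007692·V_2 = 0.006098
  0.0003333·V_2 - 0.00007692·V_1 - 0.0002564·V_3 = 0
  0.01496·V_3 - 0.0002564·V_2 = 0
Solving these 3 simultaneous equations (Gaussian elimination) gives:
  V_1 = 0.6797 V, V_2 = 0.159 V, V_3 = 0.002724 V
I_R2 = (V_1 - V_4)/R2 = (0.6797 - 0)/130 = 0.005229 A
|I_R2| = 0.005229 A

Final answer: |I_R2| = 0.005229 A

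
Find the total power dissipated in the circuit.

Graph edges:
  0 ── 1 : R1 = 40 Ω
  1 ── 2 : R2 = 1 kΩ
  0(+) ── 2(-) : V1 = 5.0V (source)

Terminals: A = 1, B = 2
Nodal analysis, taking node 2 as the 0 V reference.
Source V1 fixes V_0 = 5 V.
KCL at each unknown node (sum of currents leaving = 0; resistances in Ω):
  Node 1: (V_1 - 5)/40 + (V_1 - 0)/1000 = 0
Collecting terms: 0.026 × V_1 = 0.125  =>  V_1 = 4.808 V
Power in each resistor, P = (ΔV)²/R:
  P_R1 = (5 - 4.808)²/40 = 0.0009246 W
  P_R2 = (4.808 - 0)²/1000 = 0.02311 W
P_total = P_R1 + P_R2 = 0.02404 W

Final answer: 0.02404 W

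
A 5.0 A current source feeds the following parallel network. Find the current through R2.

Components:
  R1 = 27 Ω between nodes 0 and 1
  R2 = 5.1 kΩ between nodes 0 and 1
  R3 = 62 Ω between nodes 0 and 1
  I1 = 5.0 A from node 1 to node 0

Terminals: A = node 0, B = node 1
All resistors sit directly between nodes 0 and 1, so they are in parallel and share one voltage V; the full source current 5 A splits among them.
1/R_par = 1/27 + 1/5100 + 1/62 = 0.05336 S  =>  R_par = 18.74 Ω
V = I × R_par = 5 × 18.74 = 93.7 V
I_R2 = V/R2 = 93.7/5100 = 0.01837 A

Final answer: 0.01837 A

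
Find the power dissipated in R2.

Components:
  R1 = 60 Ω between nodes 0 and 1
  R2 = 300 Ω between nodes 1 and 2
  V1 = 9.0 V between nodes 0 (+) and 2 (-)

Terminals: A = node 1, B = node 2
Nodal analysis, taking node 2 as the 0 V reference.
Source V1 fixes V_0 = 9 V.
KCL at each unknown node (sum of currents leaving = 0; resistances in Ω):
  Node 1: (V_1 - 9)/60 + (V_1 - 0)/300 = 0
Collecting terms: 0.02 × V_1 = 0.15  =>  V_1 = 7.5 V
I_R2 = (V_1 - V_2)/R2 = (7.5 - 0)/300 = 0.025 A
P_R2 = I_R2² × R2 = (0.025)² × 300 = 0.1875 W

Final answer: 0.1875 W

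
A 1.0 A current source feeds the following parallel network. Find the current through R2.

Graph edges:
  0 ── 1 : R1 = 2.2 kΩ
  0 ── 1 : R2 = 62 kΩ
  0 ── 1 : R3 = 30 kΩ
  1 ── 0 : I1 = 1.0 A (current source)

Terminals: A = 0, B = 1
All resistors sit directly between nodes 0 and 1, so they are in parallel and share one voltage V; the full source current 1 A splits among them.
1/R_par = 1/2200 + 1/62000 + 1/30000 = 0.000504 S  =>  R_par = 1984 Ω
V = I × R_par = 1 × 1984 = 1984 V
I_R2 = V/R2 = 1984/62000 = 0.032 A

Final answer: 0.032 A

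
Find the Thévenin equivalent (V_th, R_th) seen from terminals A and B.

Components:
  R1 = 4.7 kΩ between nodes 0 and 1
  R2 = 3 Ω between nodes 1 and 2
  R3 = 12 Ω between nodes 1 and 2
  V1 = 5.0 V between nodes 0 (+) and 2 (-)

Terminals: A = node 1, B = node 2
Step 1 — V_th is the open-circuit voltage V_A - V_B (nothing connected across the terminals).
Nodal analysis, taking node 2 as the 0 V reference.
Source V1 fixes V_0 = 5 V.
KCL at each unknown node (sum of currents leaving = 0; resistances in Ω):
  Node 1: (V_1 - 5)/4700 + (V_1 - 0)/3 + (V_1 - 0)/12 = 0
Collecting terms: 0.4169 × V_1 = 0.001064  =>  V_1 = 0.002552 V
V_th = V_1 - V_2 = 0.002552 - 0 = 0.002552 V
Step 2 — R_th: zero the source — replace V1 by a short circuit (node 2 merges into node 0) — and find the resistance seen between A (node 1) and B (node 0).
Reduce the network between node 1 (A) and node 0 (B) by series/parallel combination:
  Rp1 = R1 ‖ R2 ‖ R3 (parallel, all between nodes 0 and 1) = 1/(1/4700 + 1/3 + 1/12) = 2.399 Ω
R_th = 2.399 Ω

Final answer: V_th = 0.002552 V, R_th = 2.399 Ω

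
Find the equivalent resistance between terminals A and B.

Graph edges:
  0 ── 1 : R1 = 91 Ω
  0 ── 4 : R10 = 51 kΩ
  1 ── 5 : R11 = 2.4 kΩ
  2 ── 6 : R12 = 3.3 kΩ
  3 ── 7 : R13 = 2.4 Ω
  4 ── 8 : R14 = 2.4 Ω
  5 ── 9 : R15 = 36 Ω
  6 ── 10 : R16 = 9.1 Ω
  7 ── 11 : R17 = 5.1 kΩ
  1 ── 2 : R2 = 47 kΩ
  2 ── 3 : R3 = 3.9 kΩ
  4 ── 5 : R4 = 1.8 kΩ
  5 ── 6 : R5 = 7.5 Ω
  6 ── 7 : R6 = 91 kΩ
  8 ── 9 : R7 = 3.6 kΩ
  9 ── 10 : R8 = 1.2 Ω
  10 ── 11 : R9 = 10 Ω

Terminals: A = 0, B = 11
The network is not a plain series/parallel combination. Inject a 1 A test current into terminal A (node 0) and return it from terminal B (node 11); then R_eq = V_A / (1 A).
Nodal analysis, taking node 11 as the 0 V reference.
Current source I_test pushes 1 A into node 0 and draws it out of node 11.
KCL at each unknown node (sum of currents leaving = 0; resistances in Ω):
  Node 0: (V_0 - V_1)/91 + (V_0 - V_4)/51000 - 1 = 0
  Node 1: (V_1 - V_0)/91 + (V_1 - V_2)/47000 + (V_1 - V_5)/2400 = 0
  Node 2: (V_2 - V_1)/47000 + (V_2 - V_3)/3900 + (V_2 - V_6)/3300 = 0
  Node 3: (V_3 - V_2)/3900 + (V_3 - V_7)/2.4 = 0
  Node 4: (V_4 - V_0)/51000 + (V_4 - V_5)/1800 + (V_4 - V_8)/2.4 = 0
  Node 5: (V_5 - V_1)/2400 + (V_5 - V_4)/1800 + (V_5 - V_6)/7.5 + (V_5 - V_9)/36 = 0
  Node 6: (V_6 - V_2)/3300 + (V_6 - V_5)/7.5 + (V_6 - V_7)/91000 + (V_6 - V_10)/9.1 = 0
  Node 7: (V_7 - V_3)/2.4 + (V_7 - V_6)/91000 + (V_7 - 0)/5100 = 0
  Node 8: (V_8 - V_4)/2.4 + (V_8 - V_9)/3600 = 0
  Node 9: (V_9 - V_5)/36 + (V_9 - V_8)/3600 + (V_9 - V_10)/1.2 = 0
  Node 10: (V_10 - V_6)/9.1 + (V_10 - V_9)/1.2 + (V_10 - 0)/10 = 0
Collecting terms (coefficients in siemens):
  0.01101·V_0 - 0.01099·V_1 - 0.00001961·V_4 = 1
  0.01143·V_1 - 0.01099·V_0 - 0.00002128·V_2 - 0.0004167·V_5 = 0
  0.0005807·V_2 - 0.00002128·V_1 - 0.0002564·V_3 - 0.000303·V_6 = 0
  0.4169·V_3 - 0.0002564·V_2 - 0.4167·V_7 = 0
  0.4172·V_4 - 0.00001961·V_0 - 0.0005556·V_5 - 0.4167·V_8 = 0
  0.1621·V_5 - 0.0004167·V_1 - 0.0005556·V_4 - 0.1333·V_6 - 0.02778·V_9 = 0
  0.2435·V_6 - 0.000303·V_2 - 0.1333·V_5 - 0.00001099·V_7 - 0.1099·V_10 = 0
  0.4169·V_7 - 0.4167·V_3 - 0.00001099·V_6 = 0
  0.4169·V_8 - 0.4167·V_4 - 0.0002778·V_9 = 0
  0.8614·V_9 - 0.02778·V_5 - 0.0002778·V_8 - 0.8333·V_10 = 0
  1.043·V_10 - 0.1099·V_6 - 0.8333·V_9 = 0
Solving these 11 simultaneous equations (Gaussian elimination) gives:
  V_0 = 2296 V, V_1 = 2209 V, V_2 = 118.4 V, V_3 = 65.9 V
  V_4 = 69.72 V, V_5 = 20.85 V, V_6 = 16.02 V, V_7 = 65.87 V
  V_8 = 69.68 V, V_9 = 10.24 V, V_10 = 9.871 V
R_eq = V_0 / 1 A = 2296 Ω = 2.296 kΩ

Final answer: 2.296 kΩ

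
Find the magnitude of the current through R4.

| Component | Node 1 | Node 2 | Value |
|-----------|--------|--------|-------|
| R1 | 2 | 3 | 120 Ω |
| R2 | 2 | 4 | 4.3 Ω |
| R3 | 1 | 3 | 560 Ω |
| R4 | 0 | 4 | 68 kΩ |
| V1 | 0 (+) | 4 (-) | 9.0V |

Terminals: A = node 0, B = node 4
Nodal analysis, taking node 4 as the 0 V reference.
Source V1 fixes V_0 = 9 V.
KCL at each unknown node (sum of currents leaving = 0; resistances in Ω):
  Node 1: (V_1 - V_3)/560 = 0
  Node 2: (V_2 - V_3)/120 + (V_2 - 0)/4.3 = 0
  Node 3: (V_3 - V_2)/120 + (V_3 - V_1)/560 = 0
Collecting terms (coefficients in siemens):
  0.001786·V_1 - 0.001786·V_3 = 0
  0.2409·V_2 - 0.008333·V_3 = 0
  0.01012·V_3 - 0.001786·V_1 - 0.008333·V_2 = 0
Solving these 3 simultaneous equations (Gaussian elimination) gives:
  V_1 = 0 V, V_2 = 0 V, V_3 = 0 V
I_R4 = (V_0 - V_4)/R4 = (9 - 0)/68000 = 0.0001324 A
|I_R4| = 0.0001324 A

Final answer: |I_R4| = 0.0001324 A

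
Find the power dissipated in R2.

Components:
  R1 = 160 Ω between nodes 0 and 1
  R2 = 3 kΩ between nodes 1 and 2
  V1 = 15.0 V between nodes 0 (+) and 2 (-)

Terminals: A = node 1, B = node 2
Nodal analysis, taking node 2 as the 0 V reference.
Source V1 fixes V_0 = 15 V.
KCL at each unknown node (sum of currents leaving = 0; resistances in Ω):
  Node 1: (V_1 - 15)/160 + (V_1 - 0)/3000 = 0
Collecting terms: 0.006583 × V_1 = 0.09375  =>  V_1 = 14.24 V
I_R2 = (V_1 - V_2)/R2 = (14.24 - 0)/3000 = 0.004747 A
P_R2 = I_R2² × R2 = (0.004747)² × 3000 = 0.0676 W

Final answer: 0.0676 W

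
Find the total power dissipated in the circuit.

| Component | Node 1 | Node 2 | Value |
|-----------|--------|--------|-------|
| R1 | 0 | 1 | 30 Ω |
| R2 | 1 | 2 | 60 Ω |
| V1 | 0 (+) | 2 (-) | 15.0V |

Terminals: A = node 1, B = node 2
Nodal analysis, taking node 2 as the 0 V reference.
Source V1 fixes V_0 = 15 V.
KCL at each unknown node (sum of currents leaving = 0; resistances in Ω):
  Node 1: (V_1 - 15)/30 + (V_1 - 0)/60 = 0
Collecting terms: 0.05 × V_1 = 0.5  =>  V_1 = 10 V
Power in each resistor, P = (ΔV)²/R:
  P_R1 = (15 - 10)²/30 = 0.8333 W
  P_R2 = (10 - 0)²/60 = 1.667 W
P_total = P_R1 + P_R2 = 2.5 W

Final answer: 2.5 W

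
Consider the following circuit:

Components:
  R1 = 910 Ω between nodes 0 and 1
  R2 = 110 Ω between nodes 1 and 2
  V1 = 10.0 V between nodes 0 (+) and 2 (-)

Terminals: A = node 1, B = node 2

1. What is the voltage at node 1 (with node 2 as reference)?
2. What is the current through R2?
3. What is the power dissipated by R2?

Nodal analysis, taking node 2 as the 0 V reference.
Source V1 fixes V_0 = 10 V.
KCL at each unknown node (sum of currents leaving = 0; resistances in Ω):
  Node 1: (V_1 - 10)/910 + (V_1 - 0)/110 = 0
Collecting terms: 0.01019 × V_1 = 0.01099  =>  V_1 = 1.078 V
Part 1:
  Read off the nodal solution: V_1 = 1.078 V
Part 2:
  I_R2 = (V_1 - V_2)/R2 = (1.078 - 0)/110 = 0.009804 A
  Magnitude: I_R2 = 0.009804 A
Part 3:
  I_R2 = (V_1 - V_2)/R2 = (1.078 - 0)/110 = 0.009804 A
  P_R2 = I_R2² × R2 = (0.009804)² × 110 = 0.01057 W

Final answers:
1. V_1 = 1.078 V
2. I_R2 = 0.009804 A
3. P_R2 = 0.01057 W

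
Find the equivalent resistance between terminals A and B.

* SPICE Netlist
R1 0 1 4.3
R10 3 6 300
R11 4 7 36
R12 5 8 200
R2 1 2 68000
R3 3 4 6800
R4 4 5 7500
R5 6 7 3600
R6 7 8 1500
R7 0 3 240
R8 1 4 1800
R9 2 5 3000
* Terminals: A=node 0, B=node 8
The network is not a plain series/parallel combination. Inject a 1 A test current into terminal A (node 0) and return it from terminal B (node 8); then R_eq = V_A / (1 A).
Nodal analysis, taking node 8 as the 0 V reference.
Current source I_test pushes 1 A into node 0 and draws it out of node 8.
KCL at each unknown node (sum of currents leaving = 0; resistances in Ω):
  Node 0: (V_0 - V_1)/4.3 + (V_0 - V_3)/240 - 1 = 0
  Node 1: (V_1 - V_0)/4.3 + (V_1 - V_2)/68000 + (V_1 - V_4)/1800 = 0
  Node 2: (V_2 - V_1)/68000 + (V_2 - V_5)/3000 = 0
  Node 3: (V_3 - V_0)/240 + (V_3 - V_4)/6800 + (V_3 - V_6)/300 = 0
  Node 4: (V_4 - V_1)/1800 + (V_4 - V_3)/6800 + (V_4 - V_5)/7500 + (V_4 - V_7)/36 = 0
  Node 5: (V_5 - V_2)/3000 + (V_5 - V_4)/7500 + (V_5 - 0)/200 = 0
  Node 6: (V_6 - V_3)/300 + (V_6 - V_7)/3600 = 0
  Node 7: (V_7 - V_4)/36 + (V_7 - V_6)/3600 + (V_7 - 0)/1500 = 0
Collecting terms (coefficients in siemens):
  0.2367·V_0 - 0.2326·V_1 - 0.004167·V_3 = 1
  0.2331·V_1 - 0.2326·V_0 - 0.00001471·V_2 - 0.0005556·V_4 = 0
  0.000348·V_2 - 0.00001471·V_1 - 0.0003333·V_5 = 0
  0.007647·V_3 - 0.004167·V_0 - 0.0001471·V_4 - 0.003333·V_6 = 0
  0.02861·V_4 - 0.0005556·V_1 - 0.0001471·V_3 - 0.0001333·V_5 - 0.02778·V_7 = 0
  0.005467·V_5 - 0.0003333·V_2 - 0.0001333·V_4 = 0
  0.003611·V_6 - 0.003333·V_3 - 0.0002778·V_7 = 0
  0.02872·V_7 - 0.02778·V_4 - 0.0002778·V_6 = 0
Solving these 8 simultaneous equations (Gaussian elimination) gives:
  V_0 = 2279 V, V_1 = 2276 V, V_2 = 132.8 V, V_3 = 2186 V
  V_4 = 1234 V, V_5 = 38.19 V, V_6 = 2111 V, V_7 = 1214 V
R_eq = V_0 / 1 A = 2279 Ω = 2.279 kΩ

Final answer: 2.279 kΩ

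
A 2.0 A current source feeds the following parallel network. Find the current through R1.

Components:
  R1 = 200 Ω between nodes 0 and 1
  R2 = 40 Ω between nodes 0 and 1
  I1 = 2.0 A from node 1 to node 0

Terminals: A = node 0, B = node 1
All resistors sit directly between nodes 0 and 1, so they are in parallel and share one voltage V; the full source current 2 A splits among them.
1/R_par = 1/200 + 1/40 = 0.03 S  =>  R_par = 33.33 Ω
V = I × R_par = 2 × 33.33 = 66.67 V
I_R1 = V/R1 = 66.67/200 = 0.3333 A

Final answer: 0.3333 A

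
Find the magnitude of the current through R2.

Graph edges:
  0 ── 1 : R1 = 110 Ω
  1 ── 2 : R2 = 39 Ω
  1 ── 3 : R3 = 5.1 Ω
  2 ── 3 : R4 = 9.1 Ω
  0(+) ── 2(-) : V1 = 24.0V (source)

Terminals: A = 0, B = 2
Nodal analysis, taking node 2 as the 0 V reference.
Source V1 fixes V_0 = 24 V.
KCL at each unknown node (sum of currents leaving = 0; resistances in Ω):
  Node 1: (V_1 - 24)/110 + (V_1 - 0)/39 + (V_1 - V_3)/5.1 = 0
  Node 3: (V_3 - V_1)/5.1 + (V_3 - 0)/9.1 = 0
Collecting terms (coefficients in siemens):
  0.2308·V_1 - 0.1961·V_3 = 0.2182
  0.306·V_3 - 0.1961·V_1 = 0
Determinant D = (0.2308)(0.306) - (-0.1961)(-0.1961) = 0.03217
V_1 = [(0.2182)(0.306) - (-0.1961)(0)]/D = 2.075 V
V_3 = [(0.2308)(0) - (0.2182)(-0.1961)]/D = 1.33 V
I_R2 = (V_1 - V_2)/R2 = (2.075 - 0)/39 = 0.0532 A
|I_R2| = 0.0532 A

Final answer: |I_R2| = 0.0532 A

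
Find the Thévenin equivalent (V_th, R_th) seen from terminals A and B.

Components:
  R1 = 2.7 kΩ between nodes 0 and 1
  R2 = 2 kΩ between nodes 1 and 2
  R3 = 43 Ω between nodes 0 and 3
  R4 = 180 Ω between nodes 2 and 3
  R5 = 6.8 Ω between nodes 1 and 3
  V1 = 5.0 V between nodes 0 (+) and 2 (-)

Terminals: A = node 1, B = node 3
Step 1 — V_th is the open-circuit voltage V_A - V_B (nothing connected across the terminals).
Nodal analysis, taking node 2 as the 0 V reference.
Source V1 fixes V_0 = 5 V.
KCL at each unknown node (sum of currents leaving = 0; resistances in Ω):
  Node 1: (V_1 - 5)/2700 + (V_1 - 0)/2000 + (V_1 - V_3)/6.8 = 0
  Node 3: (V_3 - 5)/43 + (V_3 - 0)/180 + (V_3 - V_1)/6.8 = 0
Collecting terms (coefficients in siemens):
  0.1479·V_1 - 0.1471·V_3 = 0.001852
  0.1759·V_3 - 0.1471·V_1 = 0.1163
Determinant D = (0.1479)(0.1759) - (-0.1471)(-0.1471) = 0.00439
V_1 = [(0.001852)(0.1759) - (-0.1471)(0.1163)]/D = 3.969 V
V_3 = [(0.1479)(0.1163) - (0.001852)(-0.1471)]/D = 3.98 V
V_th = V_1 - V_3 = 3.969 - 3.98 = -0.0109 V
Step 2 — R_th: zero the source — replace V1 by a short circuit (node 2 merges into node 0) — and find the resistance seen between A (node 1) and B (node 3).
Reduce the network between node 1 (A) and node 3 (B) by series/parallel combination:
  Rp1 = R1 ‖ R2 (parallel, both between nodes 0 and 1) = 1/(1/2700 + 1/2000) = 1149 Ω
  Rp2 = R3 ‖ R4 (parallel, both between nodes 0 and 3) = 1/(1/43 + 1/180) = 34.71 Ω
  Rs1 = Rp1 + Rp2 (series, joined only at node 0) = 1149 + 34.71 = 1184 Ω
  Rp3 = R5 ‖ Rs1 (parallel, both between nodes 1 and 3) = 1/(1/6.8 + 1/1184) = 6.761 Ω
R_th = 6.761 Ω

Final answer: V_th = -0.0109 V, R_th = 6.761 Ω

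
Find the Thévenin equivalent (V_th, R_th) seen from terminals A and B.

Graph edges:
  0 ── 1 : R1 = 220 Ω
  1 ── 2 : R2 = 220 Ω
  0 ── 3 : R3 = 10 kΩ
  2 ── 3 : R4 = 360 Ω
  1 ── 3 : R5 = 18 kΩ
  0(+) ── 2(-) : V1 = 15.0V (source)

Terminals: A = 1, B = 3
Step 1 — V_th is the open-circuit voltage V_A - V_B (nothing connected across the terminals).
Nodal analysis, taking node 2 as the 0 V reference.
Source V1 fixes V_0 = 15 V.
KCL at each unknown node (sum of currents leaving = 0; resistances in Ω):
  Node 1: (V_1 - 15)/220 + (V_1 - 0)/220 + (V_1 - V_3)/18000 = 0
  Node 3: (V_3 - 15)/10000 + (V_3 - 0)/360 + (V_3 - V_1)/18000 = 0
Collecting terms (coefficients in siemens):
  0.009146·V_1 - 0.00005556·V_3 = 0.06818
  0.002933·V_3 - 0.00005556·V_1 = 0.0015
Determinant D = (0.009146)(0.002933) - (-0.00005556)(-0.00005556) = 0.00002683
V_1 = [(0.06818)(0.002933) - (-0.00005556)(0.0015)]/D = 7.458 V
V_3 = [(0.009146)(0.0015) - (0.06818)(-0.00005556)]/D = 0.6526 V
V_th = V_1 - V_3 = 7.458 - 0.6526 = 6.806 V
Step 2 — R_th: zero the source — replace V1 by a short circuit (node 2 merges into node 0) — and find the resistance seen between A (node 1) and B (node 3).
Reduce the network between node 1 (A) and node 3 (B) by series/parallel combination:
  Rp1 = R1 ‖ R2 (parallel, both between nodes 0 and 1) = 1/(1/220 + 1/220) = 110 Ω
  Rp2 = R3 ‖ R4 (parallel, both between nodes 0 and 3) = 1/(1/10000 + 1/360) = 347.5 Ω
  Rs1 = Rp1 + Rp2 (series, joined only at node 0) = 110 + 347.5 = 457.5 Ω
  Rp3 = R5 ‖ Rs1 (parallel, both between nodes 1 and 3) = 1/(1/18000 + 1/457.5) = 446.2 Ω
R_th = 446.2 Ω

Final answer: V_th = 6.806 V, R_th = 446.2 Ω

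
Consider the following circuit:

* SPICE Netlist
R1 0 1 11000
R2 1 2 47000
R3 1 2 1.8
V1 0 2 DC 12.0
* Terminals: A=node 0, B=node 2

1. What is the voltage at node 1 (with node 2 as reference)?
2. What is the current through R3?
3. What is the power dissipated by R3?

Nodal analysis, taking node 2 as the 0 V reference.
Source V1 fixes V_0 = 12 V.
KCL at each unknown node (sum of currents leaving = 0; resistances in Ω):
  Node 1: (V_1 - 12)/11000 + (V_1 - 0)/47000 + (V_1 - 0)/1.8 = 0
Collecting terms: 0.5557 × V_1 = 0.001091  =>  V_1 = 0.001963 V
Part 1:
  Read off the nodal solution: V_1 = 0.001963 V
Part 2:
  I_R3 = (V_1 - V_2)/R3 = (0.001963 - 0)/1.8 = 0.001091 A
  Magnitude: I_R3 = 0.001091 A
Part 3:
  I_R3 = (V_1 - V_2)/R3 = (0.001963 - 0)/1.8 = 0.001091 A
  P_R3 = I_R3² × R3 = (0.001091)² × 1.8 = 0.000002141 W

Final answers:
1. V_1 = 0.001963 V
2. I_R3 = 0.001091 A
3. P_R3 = 2.141e-06 W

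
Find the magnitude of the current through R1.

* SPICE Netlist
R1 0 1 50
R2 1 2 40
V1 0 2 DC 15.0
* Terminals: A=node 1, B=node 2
Nodal analysis, taking node 2 as the 0 V reference.
Source V1 fixes V_0 = 15 V.
KCL at each unknown node (sum of currents leaving = 0; resistances in Ω):
  Node 1: (V_1 - 15)/50 + (V_1 - 0)/40 = 0
Collecting terms: 0.045 × V_1 = 0.3  =>  V_1 = 6.667 V
I_R1 = (V_0 - V_1)/R1 = (15 - 6.667)/50 = 0.1667 A
|I_R1| = 0.1667 A

Final answer: |I_R1| = 0.1667 A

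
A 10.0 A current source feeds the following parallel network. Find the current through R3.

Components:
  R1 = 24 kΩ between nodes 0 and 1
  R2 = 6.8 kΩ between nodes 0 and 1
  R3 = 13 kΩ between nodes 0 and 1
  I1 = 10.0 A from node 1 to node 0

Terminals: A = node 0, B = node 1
All resistors sit directly between nodes 0 and 1, so they are in parallel and share one voltage V; the full source current 10 A splits among them.
1/R_par = 1/24000 + 1/6800 + 1/13000 = 0.0002656 S  =>  R_par = 3764 Ω
V = I × R_par = 10 × 3764 = 37640 V
I_R3 = V/R3 = 37640/13000 = 2.896 A

Final answer: 2.896 A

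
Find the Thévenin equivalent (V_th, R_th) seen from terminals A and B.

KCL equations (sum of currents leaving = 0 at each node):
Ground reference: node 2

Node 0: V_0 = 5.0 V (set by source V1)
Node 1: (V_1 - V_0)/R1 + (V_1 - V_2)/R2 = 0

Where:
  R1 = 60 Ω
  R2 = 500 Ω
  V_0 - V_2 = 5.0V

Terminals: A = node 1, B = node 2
Step 1 — V_th is the open-circuit voltage V_A - V_B (nothing connected across the terminals).
Nodal analysis, taking node 2 as the 0 V reference.
Source V1 fixes V_0 = 5 V.
KCL at each unknown node (sum of currents leaving = 0; resistances in Ω):
  Node 1: (V_1 - 5)/60 + (V_1 - 0)/500 = 0
Collecting terms: 0.01867 × V_1 = 0.08333  =>  V_1 = 4.464 V
V_th = V_1 - V_2 = 4.464 - 0 = 4.464 V
Step 2 — R_th: zero the source — replace V1 by a short circuit (node 2 merges into node 0) — and find the resistance seen between A (node 1) and B (node 0).
Reduce the network between node 1 (A) and node 0 (B) by series/parallel combination:
  Rp1 = R1 ‖ R2 (parallel, both between nodes 0 and 1) = 1/(1/60 + 1/500) = 53.57 Ω
R_th = 53.57 Ω

Final answer: V_th = 4.464 V, R_th = 53.57 Ω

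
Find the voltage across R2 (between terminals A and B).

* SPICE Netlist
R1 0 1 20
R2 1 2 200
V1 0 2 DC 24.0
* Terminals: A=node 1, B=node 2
R1 and R2 are in series across V1 (node 0 → node 1 → node 2), and the output A–B is taken across R2, so this is a voltage divider.
Series current: I = V1/(R1 + R2) = 24/(20 + 200) = 24/220 = 0.1091 A
V_R2 = I × R2 = V1 × R2/(R1 + R2) = 24 × 200/220 = 21.82 V

Final answer: 21.82 V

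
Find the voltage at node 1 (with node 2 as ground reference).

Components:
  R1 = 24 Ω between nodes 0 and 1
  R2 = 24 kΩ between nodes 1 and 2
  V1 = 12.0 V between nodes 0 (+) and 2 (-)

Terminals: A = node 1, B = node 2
Nodal analysis, taking node 2 as the 0 V reference.
Source V1 fixes V_0 = 12 V.
KCL at each unknown node (sum of currents leaving = 0; resistances in Ω):
  Node 1: (V_1 - 12)/24 + (V_1 - 0)/24000 = 0
Collecting terms: 0.04171 × V_1 = 0.5  =>  V_1 = 11.99 V
The requested potential is V_1 = 11.99 V.

Final answer: V_1 = 11.99 V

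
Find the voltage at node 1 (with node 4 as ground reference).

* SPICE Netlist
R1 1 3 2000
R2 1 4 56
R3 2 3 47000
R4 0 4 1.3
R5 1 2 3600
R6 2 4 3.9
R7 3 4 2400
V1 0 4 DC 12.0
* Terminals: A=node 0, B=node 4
Nodal analysis, taking node 4 as the 0 V reference.
Source V1 fixes V_0 = 12 V.
KCL at each unknown node (sum of currents leaving = 0; resistances in Ω):
  Node 1: (V_1 - V_3)/2000 + (V_1 - 0)/56 + (V_1 - V_2)/3600 = 0
  Node 2: (V_2 - V_3)/47000 + (V_2 - V_1)/3600 + (V_2 - 0)/3.9 = 0
  Node 3: (V_3 - V_1)/2000 + (V_3 - V_2)/47000 + (V_3 - 0)/2400 = 0
Collecting terms (coefficients in siemens):
  0.01863·V_1 - 0.0002778·V_2 - 0.0005·V_3 = 0
  0.2567·V_2 - 0.0002778·V_1 - 0.00002128·V_3 = 0
  0.0009379·V_3 - 0.0005·V_1 - 0.00002128·V_2 = 0
Solving these 3 simultaneous equations (Gaussian elimination) gives:
  V_1 = 0 V, V_2 = 0 V, V_3 = 0 V
The requested potential is V_1 = 0 V.

Final answer: V_1 = 0 V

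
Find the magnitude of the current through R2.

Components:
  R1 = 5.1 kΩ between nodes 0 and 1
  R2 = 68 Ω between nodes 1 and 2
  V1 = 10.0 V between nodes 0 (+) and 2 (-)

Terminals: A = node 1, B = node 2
Nodal analysis, taking node 2 as the 0 V reference.
Source V1 fixes V_0 = 10 V.
KCL at each unknown node (sum of currents leaving = 0; resistances in Ω):
  Node 1: (V_1 - 10)/5100 + (V_1 - 0)/68 = 0
Collecting terms: 0.0149 × V_1 = 0.001961  =>  V_1 = 0.1316 V
I_R2 = (V_1 - V_2)/R2 = (0.1316 - 0)/68 = 0.001935 A
|I_R2| = 0.001935 A

Final answer: |I_R2| = 0.001935 A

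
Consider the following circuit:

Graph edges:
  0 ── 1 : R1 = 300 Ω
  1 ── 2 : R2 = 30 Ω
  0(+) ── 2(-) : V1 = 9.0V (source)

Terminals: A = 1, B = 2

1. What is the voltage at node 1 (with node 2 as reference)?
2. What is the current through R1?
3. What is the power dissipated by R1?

Nodal analysis, taking node 2 as the 0 V reference.
Source V1 fixes V_0 = 9 V.
KCL at each unknown node (sum of currents leaving = 0; resistances in Ω):
  Node 1: (V_1 - 9)/300 + (V_1 - 0)/30 = 0
Collecting terms: 0.03667 × V_1 = 0.03  =>  V_1 = 0.8182 V
Part 1:
  Read off the nodal solution: V_1 = 0.8182 V
Part 2:
  I_R1 = (V_0 - V_1)/R1 = (9 - 0.8182)/300 = 0.02727 A
  Magnitude: I_R1 = 0.02727 A
Part 3:
  I_R1 = (V_0 - V_1)/R1 = (9 - 0.8182)/300 = 0.02727 A
  P_R1 = I_R1² × R1 = (0.02727)² × 300 = 0.2231 W

Final answers:
1. V_1 = 0.8182 V
2. I_R1 = 0.02727 A
3. P_R1 = 0.2231 W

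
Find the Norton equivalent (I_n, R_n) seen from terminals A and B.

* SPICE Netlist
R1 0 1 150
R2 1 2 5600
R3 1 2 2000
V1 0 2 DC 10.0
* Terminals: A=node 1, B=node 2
Find the Thévenin equivalent first; then I_n = V_th/R_th and R_n = R_th.
Step 1 — V_th is the open-circuit voltage V_A - V_B (nothing connected across the terminals).
Nodal analysis, taking node 2 as the 0 V reference.
Source V1 fixes V_0 = 10 V.
KCL at each unknown node (sum of currents leaving = 0; resistances in Ω):
  Node 1: (V_1 - 10)/150 + (V_1 - 0)/5600 + (V_1 - 0)/2000 = 0
Collecting terms: 0.007345 × V_1 = 0.06667  =>  V_1 = 9.076 V
V_th = V_1 - V_2 = 9.076 - 0 = 9.076 V
Step 2 — R_th: zero the source — replace V1 by a short circuit (node 2 merges into node 0) — and find the resistance seen between A (node 1) and B (node 0).
Reduce the network between node 1 (A) and node 0 (B) by series/parallel combination:
  Rp1 = R1 ‖ R2 ‖ R3 (parallel, all between nodes 0 and 1) = 1/(1/150 + 1/5600 + 1/2000) = 136.1 Ω
R_th = 136.1 Ω
I_n = V_th/R_th = 9.076/136.1 = 0.06667 A, and R_n = R_th = 136.1 Ω

Final answer: I_n = 0.06667 A, R_n = 136.1 Ω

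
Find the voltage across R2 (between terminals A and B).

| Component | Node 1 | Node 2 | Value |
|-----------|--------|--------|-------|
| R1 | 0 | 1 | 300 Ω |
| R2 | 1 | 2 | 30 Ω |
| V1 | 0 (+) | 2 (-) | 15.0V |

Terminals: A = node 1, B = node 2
R1 and R2 are in series across V1 (node 0 → node 1 → node 2), and the output A–B is taken across R2, so this is a voltage divider.
Series current: I = V1/(R1 + R2) = 15/(300 + 30) = 15/330 = 0.04545 A
V_R2 = I × R2 = V1 × R2/(R1 + R2) = 15 × 30/330 = 1.364 V

Final answer: 1.364 V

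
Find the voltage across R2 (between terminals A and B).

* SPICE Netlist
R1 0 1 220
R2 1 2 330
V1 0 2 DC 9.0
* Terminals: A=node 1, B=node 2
R1 and R2 are in series across V1 (node 0 → node 1 → node 2), and the output A–B is taken across R2, so this is a voltage divider.
Series current: I = V1/(R1 + R2) = 9/(220 + 330) = 9/550 = 0.01636 A
V_R2 = I × R2 = V1 × R2/(R1 + R2) = 9 × 330/550 = 5.4 V

Final answer: 5.4 V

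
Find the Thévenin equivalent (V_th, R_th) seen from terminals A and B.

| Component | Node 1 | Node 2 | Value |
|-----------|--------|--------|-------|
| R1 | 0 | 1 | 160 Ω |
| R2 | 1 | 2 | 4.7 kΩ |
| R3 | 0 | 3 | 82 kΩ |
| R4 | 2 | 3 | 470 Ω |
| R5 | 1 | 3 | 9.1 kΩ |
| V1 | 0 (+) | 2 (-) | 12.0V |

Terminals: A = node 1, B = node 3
Step 1 — V_th is the open-circuit voltage V_A - V_B (nothing connected across the terminals).
Nodal analysis, taking node 2 as the 0 V reference.
Source V1 fixes V_0 = 12 V.
KCL at each unknown node (sum of currents leaving = 0; resistances in Ω):
  Node 1: (V_1 - 12)/160 + (V_1 - 0)/4700 + (V_1 - V_3)/9100 = 0
  Node 3: (V_3 - 12)/82000 + (V_3 - 0)/470 + (V_3 - V_1)/9100 = 0
Collecting terms (coefficients in siemens):
  0.006573·V_1 - 0.0001099·V_3 = 0.075
  0.00225·V_3 - 0.0001099·V_1 = 0.0001463
Determinant D = (0.006573)(0.00225) - (-0.0001099)(-0.0001099) = 0.00001477
V_1 = [(0.075)(0.00225) - (-0.0001099)(0.0001463)]/D = 11.42 V
V_3 = [(0.006573)(0.0001463) - (0.075)(-0.0001099)]/D = 0.6229 V
V_th = V_1 - V_3 = 11.42 - 0.6229 = 10.8 V
Step 2 — R_th: zero the source — replace V1 by a short circuit (node 2 merges into node 0) — and find the resistance seen between A (node 1) and B (node 3).
Reduce the network between node 1 (A) and node 3 (B) by series/parallel combination:
  Rp1 = R1 ‖ R2 (parallel, both between nodes 0 and 1) = 1/(1/160 + 1/4700) = 154.7 Ω
  Rp2 = R3 ‖ R4 (parallel, both between nodes 0 and 3) = 1/(1/82000 + 1/470) = 467.3 Ω
  Rs1 = Rp1 + Rp2 (series, joined only at node 0) = 154.7 + 467.3 = 622.1 Ω
  Rp3 = R5 ‖ Rs1 (parallel, both between nodes 1 and 3) = 1/(1/9100 + 1/622.1) = 582.3 Ω
R_th = 582.3 Ω

Final answer: V_th = 10.8 V, R_th = 582.3 Ω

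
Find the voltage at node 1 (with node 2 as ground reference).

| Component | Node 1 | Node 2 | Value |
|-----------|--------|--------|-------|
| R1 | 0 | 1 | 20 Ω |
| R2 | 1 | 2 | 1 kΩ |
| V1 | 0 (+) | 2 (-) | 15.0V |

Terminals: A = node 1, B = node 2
Nodal analysis, taking node 2 as the 0 V reference.
Source V1 fixes V_0 = 15 V.
KCL at each unknown node (sum of currents leaving = 0; resistances in Ω):
  Node 1: (V_1 - 15)/20 + (V_1 - 0)/1000 = 0
Collecting terms: 0.051 × V_1 = 0.75  =>  V_1 = 14.71 V
The requested potential is V_1 = 14.71 V.

Final answer: V_1 = 14.71 V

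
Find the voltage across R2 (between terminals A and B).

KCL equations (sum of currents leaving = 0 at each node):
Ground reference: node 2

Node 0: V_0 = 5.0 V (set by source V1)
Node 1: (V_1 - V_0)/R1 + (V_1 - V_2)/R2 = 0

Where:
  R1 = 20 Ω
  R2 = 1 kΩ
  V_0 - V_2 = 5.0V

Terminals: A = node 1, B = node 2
R1 and R2 are in series across V1 (node 0 → node 1 → node 2), and the output A–B is taken across R2, so this is a voltage divider.
Series current: I = V1/(R1 + R2) = 5/(20 + 1000) = 5/1020 = 0.004902 A
V_R2 = I × R2 = V1 × R2/(R1 + R2) = 5 × 1000/1020 = 4.902 V

Final answer: 4.902 V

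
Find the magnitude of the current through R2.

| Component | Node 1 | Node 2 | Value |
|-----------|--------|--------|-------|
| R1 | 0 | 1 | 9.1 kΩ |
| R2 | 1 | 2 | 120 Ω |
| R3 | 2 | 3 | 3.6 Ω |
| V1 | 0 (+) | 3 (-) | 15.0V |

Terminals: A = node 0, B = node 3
Nodal analysis, taking node 3 as the 0 V reference.
Source V1 fixes V_0 = 15 V.
KCL at each unknown node (sum of currents leaving = 0; resistances in Ω):
  Node 1: (V_1 - 15)/9100 + (V_1 - V_2)/120 = 0
  Node 2: (V_2 - V_1)/120 + (V_2 - 0)/3.6 = 0
Collecting terms (coefficients in siemens):
  0.008443·V_1 - 0.008333·V_2 = 0.001648
  0.2861·V_2 - 0.008333·V_1 = 0
Determinant D = (0.008443)(0.2861) - (-0.008333)(-0.008333) = 0.002346
V_1 = [(0.001648)(0.2861) - (-0.008333)(0)]/D = 0.201 V
V_2 = [(0.008443)(0) - (0.001648)(-0.008333)]/D = 0.005855 V
I_R2 = (V_1 - V_2)/R2 = (0.201 - 0.005855)/120 = 0.001626 A
|I_R2| = 0.001626 A

Final answer: |I_R2| = 0.001626 A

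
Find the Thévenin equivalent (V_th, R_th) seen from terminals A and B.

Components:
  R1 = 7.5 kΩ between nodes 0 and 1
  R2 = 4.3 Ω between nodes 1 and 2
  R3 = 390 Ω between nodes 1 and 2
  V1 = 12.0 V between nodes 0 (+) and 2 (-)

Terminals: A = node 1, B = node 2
Step 1 — V_th is the open-circuit voltage V_A - V_B (nothing connected across the terminals).
Nodal analysis, taking node 2 as the 0 V reference.
Source V1 fixes V_0 = 12 V.
KCL at each unknown node (sum of currents leaving = 0; resistances in Ω):
  Node 1: (V_1 - 12)/7500 + (V_1 - 0)/4.3 + (V_1 - 0)/390 = 0
Collecting terms: 0.2353 × V_1 = 0.0016  =>  V_1 = 0.006801 V
V_th = V_1 - V_2 = 0.006801 - 0 = 0.006801 V
Step 2 — R_th: zero the source — replace V1 by a short circuit (node 2 merges into node 0) — and find the resistance seen between A (node 1) and B (node 0).
Reduce the network between node 1 (A) and node 0 (B) by series/parallel combination:
  Rp1 = R1 ‖ R2 ‖ R3 (parallel, all between nodes 0 and 1) = 1/(1/7500 + 1/4.3 + 1/390) = 4.251 Ω
R_th = 4.251 Ω

Final answer: V_th = 0.006801 V, R_th = 4.251 Ω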